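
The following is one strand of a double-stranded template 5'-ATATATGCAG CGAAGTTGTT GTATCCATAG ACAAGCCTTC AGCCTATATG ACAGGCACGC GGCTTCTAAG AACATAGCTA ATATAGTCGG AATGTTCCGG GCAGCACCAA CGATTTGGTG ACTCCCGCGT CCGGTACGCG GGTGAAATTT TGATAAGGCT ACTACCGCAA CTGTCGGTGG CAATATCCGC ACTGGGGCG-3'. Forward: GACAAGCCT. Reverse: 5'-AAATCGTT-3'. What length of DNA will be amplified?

The forward primer matches the template at positions 30–38.
The reverse primer's reverse complement is AACGATTT, which matches the template at positions 109–116.
Amplicon spans positions 30–116: 87 bp.

87 bp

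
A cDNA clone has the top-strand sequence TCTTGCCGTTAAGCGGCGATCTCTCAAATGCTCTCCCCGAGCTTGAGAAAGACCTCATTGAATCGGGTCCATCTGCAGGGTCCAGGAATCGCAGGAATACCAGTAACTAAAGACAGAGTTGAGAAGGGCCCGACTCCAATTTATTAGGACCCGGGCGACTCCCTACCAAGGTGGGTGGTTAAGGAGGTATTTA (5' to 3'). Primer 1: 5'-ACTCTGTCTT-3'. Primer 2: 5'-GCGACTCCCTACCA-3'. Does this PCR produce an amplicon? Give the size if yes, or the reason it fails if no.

Primer 1 (ACTCTGTCTT) has reverse complement AAGACAGAGT, which matches the top strand at positions 110–119; primer 1 anneals to the top strand there with its 3' end pointing upstream toward position 110.
Primer 2 (GCGACTCCCTACCA) matches the top strand directly at positions 155–168; it anneals to the bottom strand with its 3' end pointing downstream toward position 168.
The 3' ends diverge (primer 1 extends toward position 1, primer 2 toward position 193), so the primers never converge on a shared product.

No product — the primers' 3' ends point away from each other.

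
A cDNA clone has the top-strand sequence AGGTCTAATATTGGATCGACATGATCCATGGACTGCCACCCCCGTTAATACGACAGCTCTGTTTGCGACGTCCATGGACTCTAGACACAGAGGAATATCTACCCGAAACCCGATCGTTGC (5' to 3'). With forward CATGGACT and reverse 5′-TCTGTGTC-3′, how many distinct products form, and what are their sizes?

Two products: 65 bp, 19 bp

The forward primer CATGGACT matches the top strand at positions 27–34, 73–80.
The reverse primer's reverse complement is GACACAGA, matching at positions 84–91.
Each forward site pairs with the reverse site to give a product ending at position 91: sizes 65, 19 bp.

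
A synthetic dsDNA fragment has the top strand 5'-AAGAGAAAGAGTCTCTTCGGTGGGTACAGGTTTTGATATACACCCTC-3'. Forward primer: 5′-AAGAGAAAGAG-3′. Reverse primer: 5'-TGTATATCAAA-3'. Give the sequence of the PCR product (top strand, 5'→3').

5'-AAGAGAAAGAGTCTCTTCGGTGGGTACAGGTTTTGATATACA-3'

The forward primer matches the template at positions 1–11.
The reverse primer's reverse complement is TTTGATATACA, which matches the template at positions 32–42.
The product is the template from position 1 through 42 (42 bp).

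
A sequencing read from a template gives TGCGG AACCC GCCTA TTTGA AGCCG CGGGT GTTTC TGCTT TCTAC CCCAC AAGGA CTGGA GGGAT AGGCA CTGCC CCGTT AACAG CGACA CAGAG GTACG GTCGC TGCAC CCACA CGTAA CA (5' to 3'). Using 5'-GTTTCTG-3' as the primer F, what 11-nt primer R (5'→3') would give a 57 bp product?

The forward primer binds at positions 31–37, so a 57 bp product ends at position 31 + 57 − 1 = 87.
The reverse primer anneals to the top strand over positions 77–87, i.e. to CGTTAACAGCG.
Its sequence written 5'→3' is the reverse complement: CGCTGTTAACG.

5'-CGCTGTTAACG-3'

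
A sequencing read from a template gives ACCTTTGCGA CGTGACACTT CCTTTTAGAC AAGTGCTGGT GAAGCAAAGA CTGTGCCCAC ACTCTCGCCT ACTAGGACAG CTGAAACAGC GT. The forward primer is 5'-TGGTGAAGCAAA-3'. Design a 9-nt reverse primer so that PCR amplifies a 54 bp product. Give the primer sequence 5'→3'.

5'-GCTGTTTCA-3'

The forward primer binds at positions 37–48, so a 54 bp product ends at position 37 + 54 − 1 = 90.
The reverse primer anneals to the top strand over positions 82–90, i.e. to TGAAACAGC.
Its sequence written 5'→3' is the reverse complement: GCTGTTTCA.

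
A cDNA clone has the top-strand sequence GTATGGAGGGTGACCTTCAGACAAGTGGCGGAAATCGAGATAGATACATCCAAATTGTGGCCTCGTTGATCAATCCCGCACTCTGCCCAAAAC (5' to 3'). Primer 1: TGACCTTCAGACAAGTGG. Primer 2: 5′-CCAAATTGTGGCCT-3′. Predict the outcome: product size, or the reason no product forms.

No product — both primers anneal to the same strand and extend in the same direction.

Primer 1 (TGACCTTCAGACAAGTGG) matches the top strand at positions 11–28 (3' end points downstream).
Primer 2 (CCAAATTGTGGCCT) also matches the top strand directly, at positions 50–63 — its reverse complement AGGCCACAATTTGG is not present.
Both primers anneal to the bottom strand with 3' ends pointing the same way, so neither can prime synthesis back toward the other.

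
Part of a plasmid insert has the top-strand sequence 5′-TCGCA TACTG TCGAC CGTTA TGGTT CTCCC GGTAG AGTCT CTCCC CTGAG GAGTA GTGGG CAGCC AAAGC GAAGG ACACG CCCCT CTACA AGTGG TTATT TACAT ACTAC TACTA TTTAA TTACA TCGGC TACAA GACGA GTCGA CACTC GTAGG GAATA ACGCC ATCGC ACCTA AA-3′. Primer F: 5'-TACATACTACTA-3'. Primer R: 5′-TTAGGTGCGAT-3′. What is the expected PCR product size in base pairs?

76 bp

Scanning the template, TACATACTACTA occurs at positions 101–112; this primer anneals to the bottom strand there with its 3' end pointing downstream.
The reverse primer's reverse complement is ATCGCACCTAA, which matches the template at positions 166–176.
Amplicon spans positions 101–176: 76 bp.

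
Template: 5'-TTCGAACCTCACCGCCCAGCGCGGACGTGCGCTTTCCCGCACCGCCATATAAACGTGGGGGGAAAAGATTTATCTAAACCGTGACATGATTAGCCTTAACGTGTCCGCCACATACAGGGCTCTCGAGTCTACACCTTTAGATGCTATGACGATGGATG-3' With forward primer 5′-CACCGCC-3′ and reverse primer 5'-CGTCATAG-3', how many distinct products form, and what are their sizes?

Two products: 142 bp, 112 bp

The forward primer CACCGCC matches the top strand at positions 10–16, 40–46.
The reverse primer's reverse complement is CTATGACG, matching at positions 144–151.
Each forward site pairs with the reverse site to give a product ending at position 151: sizes 142, 112 bp.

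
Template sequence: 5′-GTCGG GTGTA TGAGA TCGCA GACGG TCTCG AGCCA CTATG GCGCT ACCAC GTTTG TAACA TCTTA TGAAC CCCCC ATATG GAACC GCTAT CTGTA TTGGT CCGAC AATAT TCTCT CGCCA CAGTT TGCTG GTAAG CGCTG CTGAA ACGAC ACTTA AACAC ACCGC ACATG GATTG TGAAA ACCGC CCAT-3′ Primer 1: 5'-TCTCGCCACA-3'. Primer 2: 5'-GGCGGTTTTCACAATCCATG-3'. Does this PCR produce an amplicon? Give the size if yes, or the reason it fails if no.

Primer 1 (TCTCGCCACA) matches the top strand at positions 113–122; it acts as a forward primer.
Primer 2's reverse complement is CATGGATTGTGAAAACCGCC, matching the top strand at positions 167–186; it acts as a reverse primer.
The 3' ends face each other across positions 113–186, giving a 74 bp product.

Yes — a 74 bp product.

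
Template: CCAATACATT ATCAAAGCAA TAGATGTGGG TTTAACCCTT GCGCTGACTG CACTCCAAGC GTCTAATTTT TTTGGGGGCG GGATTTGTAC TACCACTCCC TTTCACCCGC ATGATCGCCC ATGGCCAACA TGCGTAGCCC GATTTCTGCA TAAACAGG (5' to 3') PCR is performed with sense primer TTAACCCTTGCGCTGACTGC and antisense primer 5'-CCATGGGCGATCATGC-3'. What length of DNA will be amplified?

93 bp

Forward primer TTAACCCTTGCGCTGACTGC is found on the top strand at positions 32–51.
Taking the reverse complement of CCATGGGCGATCATGC gives GCATGATCGCCCATGG, found at positions 109–124 on the template; the primer anneals here to the top strand with its 3' end pointing upstream.
Amplicon spans positions 32–124: 93 bp.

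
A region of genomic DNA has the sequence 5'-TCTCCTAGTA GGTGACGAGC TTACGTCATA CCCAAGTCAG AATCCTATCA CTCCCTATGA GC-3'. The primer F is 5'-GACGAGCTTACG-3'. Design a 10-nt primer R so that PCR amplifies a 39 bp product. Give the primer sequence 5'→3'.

The forward primer binds at positions 14–25, so a 39 bp product ends at position 14 + 39 − 1 = 52.
The reverse primer anneals to the top strand over positions 43–52, i.e. to TCCTATCACT.
Its sequence written 5'→3' is the reverse complement: AGTGATAGGA.

5'-AGTGATAGGA-3'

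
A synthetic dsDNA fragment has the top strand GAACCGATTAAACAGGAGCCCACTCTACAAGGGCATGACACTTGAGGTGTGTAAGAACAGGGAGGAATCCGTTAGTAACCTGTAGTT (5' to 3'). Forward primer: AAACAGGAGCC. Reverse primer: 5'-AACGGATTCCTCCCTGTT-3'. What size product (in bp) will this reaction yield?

64 bp

The forward primer matches the template at positions 10–20.
Reverse complement of the reverse primer: AACAGGGAGGAATCCGTT. This occurs on the top strand at positions 56–73.
Amplicon spans positions 10–73: 64 bp.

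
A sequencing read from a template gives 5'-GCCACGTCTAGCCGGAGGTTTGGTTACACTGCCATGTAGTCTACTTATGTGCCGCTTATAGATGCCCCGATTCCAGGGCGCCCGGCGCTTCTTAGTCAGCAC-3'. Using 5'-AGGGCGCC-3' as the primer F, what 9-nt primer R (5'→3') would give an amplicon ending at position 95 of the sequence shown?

5'-CTAAGAAGC-3'

The forward primer binds at positions 75–82; the product's 3' end on the top strand is position 95.
The reverse primer anneals to the top strand over positions 87–95, i.e. to GCTTCTTAG.
Its sequence written 5'→3' is the reverse complement: CTAAGAAGC.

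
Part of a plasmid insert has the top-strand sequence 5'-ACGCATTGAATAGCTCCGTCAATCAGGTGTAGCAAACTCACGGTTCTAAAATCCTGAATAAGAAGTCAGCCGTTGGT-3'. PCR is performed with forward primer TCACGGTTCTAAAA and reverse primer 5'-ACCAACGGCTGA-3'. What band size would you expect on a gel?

Forward primer TCACGGTTCTAAAA is found on the top strand at positions 38–51.
Reverse complement of the reverse primer: TCAGCCGTTGGT. This occurs on the top strand at positions 66–77.
Product length = (reverse-primer end) − (forward-primer start) + 1 = 77 − 38 + 1 = 40 bp.

40 bp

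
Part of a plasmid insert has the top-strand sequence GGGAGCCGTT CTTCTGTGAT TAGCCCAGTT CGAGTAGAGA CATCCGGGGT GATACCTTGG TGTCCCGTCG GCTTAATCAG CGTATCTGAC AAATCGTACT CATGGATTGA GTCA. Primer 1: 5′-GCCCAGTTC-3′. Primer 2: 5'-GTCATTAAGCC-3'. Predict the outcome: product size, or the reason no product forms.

Primer 2 (GTCATTAAGCC) does not match the top strand, and its reverse complement GGCTTAATGAC does not match either.
With no annealing site for primer 2, no amplification occurs.

No product — primer 2 has no binding site in the template.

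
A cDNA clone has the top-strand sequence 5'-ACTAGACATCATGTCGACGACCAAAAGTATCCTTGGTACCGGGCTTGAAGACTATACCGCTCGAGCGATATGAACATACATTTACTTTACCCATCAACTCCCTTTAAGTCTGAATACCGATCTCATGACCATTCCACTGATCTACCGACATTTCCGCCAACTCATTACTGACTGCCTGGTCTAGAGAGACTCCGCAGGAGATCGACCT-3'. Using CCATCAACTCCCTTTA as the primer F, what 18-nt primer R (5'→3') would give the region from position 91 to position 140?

The product's 3' end on the top strand is position 140.
The reverse primer anneals to the top strand over positions 123–140, i.e. to TCATGACCATTCCACTGA.
Its sequence written 5'→3' is the reverse complement: TCAGTGGAATGGTCATGA.

5'-TCAGTGGAATGGTCATGA-3'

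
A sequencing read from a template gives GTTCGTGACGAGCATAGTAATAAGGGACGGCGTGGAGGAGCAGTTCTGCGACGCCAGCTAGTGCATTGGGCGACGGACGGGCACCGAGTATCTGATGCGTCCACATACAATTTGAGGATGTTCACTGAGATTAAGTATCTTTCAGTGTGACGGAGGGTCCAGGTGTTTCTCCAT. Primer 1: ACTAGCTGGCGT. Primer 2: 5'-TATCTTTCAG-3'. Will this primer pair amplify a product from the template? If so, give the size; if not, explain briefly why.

Primer 1 (ACTAGCTGGCGT) has reverse complement ACGCCAGCTAGT, which matches the top strand at positions 51–62; primer 1 anneals to the top strand there with its 3' end pointing upstream toward position 51.
Primer 2 (TATCTTTCAG) matches the top strand directly at positions 136–145; it anneals to the bottom strand with its 3' end pointing downstream toward position 145.
The 3' ends diverge (primer 1 extends toward position 1, primer 2 toward position 174), so the primers never converge on a shared product.

No product — the primers' 3' ends point away from each other.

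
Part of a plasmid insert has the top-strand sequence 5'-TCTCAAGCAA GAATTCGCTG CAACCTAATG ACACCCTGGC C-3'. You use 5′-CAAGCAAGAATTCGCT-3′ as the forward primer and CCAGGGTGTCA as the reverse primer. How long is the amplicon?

36 bp

Forward primer CAAGCAAGAATTCGCT is found on the top strand at positions 4–19.
Reverse complement of the reverse primer: TGACACCCTGG. This occurs on the top strand at positions 29–39.
Product length = (reverse-primer end) − (forward-primer start) + 1 = 39 − 4 + 1 = 36 bp.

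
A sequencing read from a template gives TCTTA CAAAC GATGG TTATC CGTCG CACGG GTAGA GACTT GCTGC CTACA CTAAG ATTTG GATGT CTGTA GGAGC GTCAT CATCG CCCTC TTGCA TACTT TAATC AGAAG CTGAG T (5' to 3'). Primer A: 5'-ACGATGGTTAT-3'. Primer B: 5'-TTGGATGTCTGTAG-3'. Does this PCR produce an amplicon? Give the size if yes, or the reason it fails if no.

No product — both primers anneal to the same strand and extend in the same direction.

Primer A (ACGATGGTTAT) matches the top strand at positions 9–19 (3' end points downstream).
Primer B (TTGGATGTCTGTAG) also matches the top strand directly, at positions 58–71 — its reverse complement CTACAGACATCCAA is not present.
Both primers anneal to the bottom strand with 3' ends pointing the same way, so neither can prime synthesis back toward the other.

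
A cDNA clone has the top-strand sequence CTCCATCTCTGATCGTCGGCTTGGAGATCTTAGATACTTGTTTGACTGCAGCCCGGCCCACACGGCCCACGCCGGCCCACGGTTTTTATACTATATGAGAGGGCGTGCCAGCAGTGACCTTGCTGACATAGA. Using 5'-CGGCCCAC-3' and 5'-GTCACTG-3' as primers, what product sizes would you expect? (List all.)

The forward primer CGGCCCAC matches the top strand at positions 54–61, 63–70, 73–80.
The reverse primer's reverse complement is CAGTGAC, matching at positions 112–118.
Each forward site pairs with the reverse site to give a product ending at position 118: sizes 65, 56, 46 bp.

65 bp, 56 bp, 46 bp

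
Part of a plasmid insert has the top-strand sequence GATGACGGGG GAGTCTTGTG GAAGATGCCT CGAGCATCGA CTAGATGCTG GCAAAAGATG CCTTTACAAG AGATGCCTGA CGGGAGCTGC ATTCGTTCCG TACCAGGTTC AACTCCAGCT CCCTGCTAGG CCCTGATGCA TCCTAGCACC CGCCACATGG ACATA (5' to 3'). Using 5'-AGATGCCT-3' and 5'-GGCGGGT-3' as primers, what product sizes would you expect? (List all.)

132 bp, 99 bp, 84 bp

The forward primer AGATGCCT matches the top strand at positions 23–30, 56–63, 71–78.
The reverse primer's reverse complement is ACCCGCC, matching at positions 148–154.
Each forward site pairs with the reverse site to give a product ending at position 154: sizes 132, 99, 84 bp.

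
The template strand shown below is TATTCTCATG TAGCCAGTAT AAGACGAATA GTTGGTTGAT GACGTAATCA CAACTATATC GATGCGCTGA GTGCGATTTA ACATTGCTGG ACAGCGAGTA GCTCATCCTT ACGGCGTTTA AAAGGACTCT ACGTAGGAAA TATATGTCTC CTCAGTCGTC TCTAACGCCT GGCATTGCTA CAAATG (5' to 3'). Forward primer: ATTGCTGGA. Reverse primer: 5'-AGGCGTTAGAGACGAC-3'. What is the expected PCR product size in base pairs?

88 bp

Scanning the template, ATTGCTGGA occurs at positions 83–91; this primer anneals to the bottom strand there with its 3' end pointing downstream.
The reverse primer's reverse complement is GTCGTCTCTAACGCCT, which matches the template at positions 155–170.
The product runs from position 83 to position 170, so its length is 170 − 83 + 1 = 88 bp.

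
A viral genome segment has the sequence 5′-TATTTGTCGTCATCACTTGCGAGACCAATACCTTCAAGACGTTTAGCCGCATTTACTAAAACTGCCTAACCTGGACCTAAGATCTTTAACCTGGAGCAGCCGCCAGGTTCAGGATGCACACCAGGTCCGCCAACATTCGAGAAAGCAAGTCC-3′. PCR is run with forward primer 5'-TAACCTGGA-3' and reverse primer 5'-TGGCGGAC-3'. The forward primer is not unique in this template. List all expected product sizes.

The forward primer TAACCTGGA matches the top strand at positions 67–75, 87–95.
The reverse primer's reverse complement is GTCCGCCA, matching at positions 125–132.
Each forward site pairs with the reverse site to give a product ending at position 132: sizes 66, 46 bp.

66 bp, 46 bp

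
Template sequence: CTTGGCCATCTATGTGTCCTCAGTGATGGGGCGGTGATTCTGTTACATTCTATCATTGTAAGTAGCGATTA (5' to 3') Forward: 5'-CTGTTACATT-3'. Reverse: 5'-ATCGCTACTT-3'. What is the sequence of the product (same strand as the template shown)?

5'-CTGTTACATTCTATCATTGTAAGTAGCGAT-3'

Scanning the template, CTGTTACATT occurs at positions 40–49; this primer anneals to the bottom strand there with its 3' end pointing downstream.
The reverse primer's reverse complement is AAGTAGCGAT, which matches the template at positions 60–69.
The product is the template from position 40 through 69 (30 bp).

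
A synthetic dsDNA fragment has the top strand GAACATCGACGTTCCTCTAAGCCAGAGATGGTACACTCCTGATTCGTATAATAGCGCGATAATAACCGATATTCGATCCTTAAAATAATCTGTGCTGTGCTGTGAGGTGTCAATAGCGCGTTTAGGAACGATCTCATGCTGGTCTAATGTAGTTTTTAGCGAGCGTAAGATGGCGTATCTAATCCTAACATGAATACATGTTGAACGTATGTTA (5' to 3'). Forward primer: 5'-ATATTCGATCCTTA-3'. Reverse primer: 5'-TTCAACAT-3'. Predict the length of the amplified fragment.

137 bp

Forward primer ATATTCGATCCTTA is found on the top strand at positions 69–82.
The reverse primer's reverse complement is ATGTTGAA, which matches the template at positions 198–205.
Product length = (reverse-primer end) − (forward-primer start) + 1 = 205 − 69 + 1 = 137 bp.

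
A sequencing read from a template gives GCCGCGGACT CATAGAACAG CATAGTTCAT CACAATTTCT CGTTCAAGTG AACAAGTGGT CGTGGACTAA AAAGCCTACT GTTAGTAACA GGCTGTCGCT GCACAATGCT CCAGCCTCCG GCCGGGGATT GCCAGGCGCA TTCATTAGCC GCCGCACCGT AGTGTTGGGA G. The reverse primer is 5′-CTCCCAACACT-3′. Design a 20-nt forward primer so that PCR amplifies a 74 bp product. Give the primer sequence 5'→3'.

5'-GCTGCACAATGCTCCAGCCT-3'

The reverse primer's reverse complement AGTGTTGGGAG matches the template at positions 161–171, so the product ends at position 171.
A 74 bp product then starts at position 171 − 74 + 1 = 98.
The forward primer is identical to the top strand there: GCTGCACAATGCTCCAGCCT.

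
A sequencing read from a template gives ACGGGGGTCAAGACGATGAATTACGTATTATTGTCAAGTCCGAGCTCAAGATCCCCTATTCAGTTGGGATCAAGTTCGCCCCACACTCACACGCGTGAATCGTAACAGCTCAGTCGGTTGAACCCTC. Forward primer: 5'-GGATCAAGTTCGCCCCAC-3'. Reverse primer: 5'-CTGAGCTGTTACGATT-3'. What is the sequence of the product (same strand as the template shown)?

Scanning the template, GGATCAAGTTCGCCCCAC occurs at positions 67–84; this primer anneals to the bottom strand there with its 3' end pointing downstream.
Reverse complement of the reverse primer: AATCGTAACAGCTCAG. This occurs on the top strand at positions 98–113.
The product is the template from position 67 through 113 (47 bp).

5'-GGATCAAGTTCGCCCCACACTCACACGCGTGAATCGTAACAGCTCAG-3'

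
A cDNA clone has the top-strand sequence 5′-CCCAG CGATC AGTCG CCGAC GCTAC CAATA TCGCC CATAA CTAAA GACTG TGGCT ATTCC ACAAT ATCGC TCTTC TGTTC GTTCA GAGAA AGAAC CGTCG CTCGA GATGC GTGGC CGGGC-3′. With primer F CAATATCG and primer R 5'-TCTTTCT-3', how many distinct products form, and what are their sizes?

Two products: 68 bp, 32 bp

The forward primer CAATATCG matches the top strand at positions 26–33, 62–69.
The reverse primer's reverse complement is AGAAAGA, matching at positions 87–93.
Each forward site pairs with the reverse site to give a product ending at position 93: sizes 68, 32 bp.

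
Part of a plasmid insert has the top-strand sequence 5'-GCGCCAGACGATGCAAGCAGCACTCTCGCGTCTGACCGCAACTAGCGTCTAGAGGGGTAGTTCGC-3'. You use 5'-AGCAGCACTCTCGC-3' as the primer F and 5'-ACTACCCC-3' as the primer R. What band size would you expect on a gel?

Forward primer AGCAGCACTCTCGC is found on the top strand at positions 16–29.
Taking the reverse complement of ACTACCCC gives GGGGTAGT, found at positions 54–61 on the template; the primer anneals here to the top strand with its 3' end pointing upstream.
Product length = (reverse-primer end) − (forward-primer start) + 1 = 61 − 16 + 1 = 46 bp.

46 bp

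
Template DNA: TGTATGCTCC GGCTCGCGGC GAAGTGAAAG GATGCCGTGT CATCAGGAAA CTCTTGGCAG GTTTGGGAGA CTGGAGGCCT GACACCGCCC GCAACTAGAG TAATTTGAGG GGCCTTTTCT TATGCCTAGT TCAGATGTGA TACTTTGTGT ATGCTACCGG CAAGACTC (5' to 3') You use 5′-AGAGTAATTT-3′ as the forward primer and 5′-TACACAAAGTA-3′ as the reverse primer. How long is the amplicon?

Forward primer AGAGTAATTT is found on the top strand at positions 97–106.
Reverse complement of the reverse primer: TACTTTGTGTA. This occurs on the top strand at positions 141–151.
The product runs from position 97 to position 151, so its length is 151 − 97 + 1 = 55 bp.

55 bp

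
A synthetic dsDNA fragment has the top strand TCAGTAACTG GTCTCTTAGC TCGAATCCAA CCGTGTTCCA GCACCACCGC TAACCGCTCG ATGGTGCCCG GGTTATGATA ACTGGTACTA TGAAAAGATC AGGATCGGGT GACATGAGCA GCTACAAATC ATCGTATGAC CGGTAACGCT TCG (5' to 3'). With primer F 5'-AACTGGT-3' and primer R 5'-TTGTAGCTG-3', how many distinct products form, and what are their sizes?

The forward primer AACTGGT matches the top strand at positions 6–12, 80–86.
The reverse primer's reverse complement is CAGCTACAA, matching at positions 119–127.
Each forward site pairs with the reverse site to give a product ending at position 127: sizes 122, 48 bp.

Two products: 122 bp, 48 bp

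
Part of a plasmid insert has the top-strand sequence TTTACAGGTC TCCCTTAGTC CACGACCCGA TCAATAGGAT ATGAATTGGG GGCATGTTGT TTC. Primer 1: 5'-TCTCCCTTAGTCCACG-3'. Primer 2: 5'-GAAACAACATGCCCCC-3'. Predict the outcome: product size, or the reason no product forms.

Yes — a 55 bp product.

Primer 1 (TCTCCCTTAGTCCACG) matches the top strand at positions 9–24; it acts as a forward primer.
Primer 2's reverse complement is GGGGGCATGTTGTTTC, matching the top strand at positions 48–63; it acts as a reverse primer.
The 3' ends face each other across positions 9–63, giving a 55 bp product.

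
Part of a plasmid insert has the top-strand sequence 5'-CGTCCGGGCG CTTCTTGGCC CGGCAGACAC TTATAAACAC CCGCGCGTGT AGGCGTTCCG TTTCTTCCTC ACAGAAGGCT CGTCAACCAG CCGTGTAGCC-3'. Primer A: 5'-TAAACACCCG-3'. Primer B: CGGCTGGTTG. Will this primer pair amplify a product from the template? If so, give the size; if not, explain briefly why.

Primer A (TAAACACCCG) matches the top strand at positions 34–43; it acts as a forward primer.
Primer B's reverse complement is CAACCAGCCG, matching the top strand at positions 84–93; it acts as a reverse primer.
The 3' ends face each other across positions 34–93, giving a 60 bp product.

Yes — a 60 bp product.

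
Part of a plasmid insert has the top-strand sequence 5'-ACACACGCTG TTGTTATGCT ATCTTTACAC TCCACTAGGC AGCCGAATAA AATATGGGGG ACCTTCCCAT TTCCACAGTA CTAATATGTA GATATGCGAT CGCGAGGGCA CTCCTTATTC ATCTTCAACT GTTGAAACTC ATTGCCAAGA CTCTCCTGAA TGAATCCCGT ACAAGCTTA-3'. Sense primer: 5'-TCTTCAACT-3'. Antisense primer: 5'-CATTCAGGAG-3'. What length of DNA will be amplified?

The forward primer matches the template at positions 122–130.
Taking the reverse complement of CATTCAGGAG gives CTCCTGAATG, found at positions 153–162 on the template; the primer anneals here to the top strand with its 3' end pointing upstream.
The product runs from position 122 to position 162, so its length is 162 − 122 + 1 = 41 bp.

41 bp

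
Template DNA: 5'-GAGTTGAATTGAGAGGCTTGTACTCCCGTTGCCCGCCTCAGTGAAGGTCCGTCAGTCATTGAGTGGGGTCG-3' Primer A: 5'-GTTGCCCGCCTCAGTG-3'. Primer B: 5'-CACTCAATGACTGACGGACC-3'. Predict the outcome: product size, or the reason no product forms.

Primer A (GTTGCCCGCCTCAGTG) matches the top strand at positions 28–43; it acts as a forward primer.
Primer B's reverse complement is GGTCCGTCAGTCATTGAGTG, matching the top strand at positions 46–65; it acts as a reverse primer.
The 3' ends face each other across positions 28–65, giving a 38 bp product.

Yes — a 38 bp product.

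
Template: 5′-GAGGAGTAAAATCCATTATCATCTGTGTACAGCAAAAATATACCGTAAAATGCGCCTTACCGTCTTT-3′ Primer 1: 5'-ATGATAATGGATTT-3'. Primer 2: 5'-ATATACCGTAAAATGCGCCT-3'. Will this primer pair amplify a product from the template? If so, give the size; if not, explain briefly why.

Primer 1 (ATGATAATGGATTT) has reverse complement AAATCCATTATCAT, which matches the top strand at positions 9–22; primer 1 anneals to the top strand there with its 3' end pointing upstream toward position 9.
Primer 2 (ATATACCGTAAAATGCGCCT) matches the top strand directly at positions 38–57; it anneals to the bottom strand with its 3' end pointing downstream toward position 57.
The 3' ends diverge (primer 1 extends toward position 1, primer 2 toward position 67), so the primers never converge on a shared product.

No product — the primers' 3' ends point away from each other.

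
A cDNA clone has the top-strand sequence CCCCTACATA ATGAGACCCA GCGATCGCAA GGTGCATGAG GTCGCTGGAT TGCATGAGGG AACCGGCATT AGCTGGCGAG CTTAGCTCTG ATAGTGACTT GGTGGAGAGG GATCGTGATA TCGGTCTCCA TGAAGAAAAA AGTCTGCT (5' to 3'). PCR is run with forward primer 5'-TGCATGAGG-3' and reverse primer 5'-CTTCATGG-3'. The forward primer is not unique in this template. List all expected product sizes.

103 bp, 85 bp

The forward primer TGCATGAGG matches the top strand at positions 33–41, 51–59.
The reverse primer's reverse complement is CCATGAAG, matching at positions 128–135.
Each forward site pairs with the reverse site to give a product ending at position 135: sizes 103, 85 bp.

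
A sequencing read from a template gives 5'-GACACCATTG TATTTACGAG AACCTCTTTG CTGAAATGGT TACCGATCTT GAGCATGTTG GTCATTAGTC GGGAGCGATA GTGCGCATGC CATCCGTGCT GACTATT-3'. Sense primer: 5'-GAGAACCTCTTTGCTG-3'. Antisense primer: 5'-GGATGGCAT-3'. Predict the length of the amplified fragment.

78 bp

Scanning the template, GAGAACCTCTTTGCTG occurs at positions 18–33; this primer anneals to the bottom strand there with its 3' end pointing downstream.
Taking the reverse complement of GGATGGCAT gives ATGCCATCC, found at positions 87–95 on the template; the primer anneals here to the top strand with its 3' end pointing upstream.
Amplicon spans positions 18–95: 78 bp.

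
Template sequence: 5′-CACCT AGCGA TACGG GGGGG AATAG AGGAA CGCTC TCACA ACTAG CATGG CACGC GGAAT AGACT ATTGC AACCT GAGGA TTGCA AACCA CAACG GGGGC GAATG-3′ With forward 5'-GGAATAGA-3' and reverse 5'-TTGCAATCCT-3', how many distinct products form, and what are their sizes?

The forward primer GGAATAGA matches the top strand at positions 19–26, 56–63.
The reverse primer's reverse complement is AGGATTGCAA, matching at positions 77–86.
Each forward site pairs with the reverse site to give a product ending at position 86: sizes 68, 31 bp.

Two products: 68 bp, 31 bp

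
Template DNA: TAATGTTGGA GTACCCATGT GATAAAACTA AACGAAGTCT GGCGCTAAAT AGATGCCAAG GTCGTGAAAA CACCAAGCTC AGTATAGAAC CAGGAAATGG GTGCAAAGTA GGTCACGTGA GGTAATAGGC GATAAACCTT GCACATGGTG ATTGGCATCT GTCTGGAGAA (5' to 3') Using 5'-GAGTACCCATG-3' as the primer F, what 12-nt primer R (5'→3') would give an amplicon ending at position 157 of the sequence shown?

5'-TGCCAATCACCA-3'

The forward primer binds at positions 9–19; the product's 3' end on the top strand is position 157.
The reverse primer anneals to the top strand over positions 146–157, i.e. to TGGTGATTGGCA.
Its sequence written 5'→3' is the reverse complement: TGCCAATCACCA.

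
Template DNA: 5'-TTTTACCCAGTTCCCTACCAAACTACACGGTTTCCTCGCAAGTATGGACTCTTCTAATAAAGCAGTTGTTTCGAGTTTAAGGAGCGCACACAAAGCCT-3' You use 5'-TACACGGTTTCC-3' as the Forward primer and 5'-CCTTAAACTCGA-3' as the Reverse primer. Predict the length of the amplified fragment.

Forward primer TACACGGTTTCC is found on the top strand at positions 24–35.
Reverse complement of the reverse primer: TCGAGTTTAAGG. This occurs on the top strand at positions 71–82.
Amplicon spans positions 24–82: 59 bp.

59 bp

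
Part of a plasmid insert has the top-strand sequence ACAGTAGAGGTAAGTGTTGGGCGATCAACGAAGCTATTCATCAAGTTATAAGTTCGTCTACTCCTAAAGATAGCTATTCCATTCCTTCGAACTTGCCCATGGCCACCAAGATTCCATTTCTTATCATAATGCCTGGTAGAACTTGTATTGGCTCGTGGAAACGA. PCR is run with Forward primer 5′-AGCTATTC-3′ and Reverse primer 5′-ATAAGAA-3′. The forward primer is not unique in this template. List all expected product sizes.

The forward primer AGCTATTC matches the top strand at positions 32–39, 72–79.
The reverse primer's reverse complement is TTCTTAT, matching at positions 118–124.
Each forward site pairs with the reverse site to give a product ending at position 124: sizes 93, 53 bp.

93 bp, 53 bp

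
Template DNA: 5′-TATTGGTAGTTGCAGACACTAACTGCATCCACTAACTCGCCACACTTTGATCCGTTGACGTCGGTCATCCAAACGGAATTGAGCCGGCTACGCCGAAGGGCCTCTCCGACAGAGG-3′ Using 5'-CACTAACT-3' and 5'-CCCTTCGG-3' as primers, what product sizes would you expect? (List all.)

The forward primer CACTAACT matches the top strand at positions 17–24, 30–37.
The reverse primer's reverse complement is CCGAAGGG, matching at positions 93–100.
Each forward site pairs with the reverse site to give a product ending at position 100: sizes 84, 71 bp.

84 bp, 71 bp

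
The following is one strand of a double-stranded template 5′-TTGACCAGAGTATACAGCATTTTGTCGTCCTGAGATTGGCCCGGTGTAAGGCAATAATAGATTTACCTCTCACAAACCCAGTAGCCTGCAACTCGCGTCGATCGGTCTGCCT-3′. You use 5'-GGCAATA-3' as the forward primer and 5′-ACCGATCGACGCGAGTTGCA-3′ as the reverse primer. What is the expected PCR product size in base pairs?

The forward primer matches the template at positions 50–56.
The reverse primer's reverse complement is TGCAACTCGCGTCGATCGGT, which matches the template at positions 87–106.
Amplicon spans positions 50–106: 57 bp.

57 bp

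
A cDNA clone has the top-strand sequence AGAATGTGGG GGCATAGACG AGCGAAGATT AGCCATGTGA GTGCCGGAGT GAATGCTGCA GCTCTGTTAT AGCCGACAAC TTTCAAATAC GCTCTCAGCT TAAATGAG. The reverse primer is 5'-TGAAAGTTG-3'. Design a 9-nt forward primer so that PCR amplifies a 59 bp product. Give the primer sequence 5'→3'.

5'-GATTAGCCA-3'

The reverse primer's reverse complement CAACTTTCA matches the template at positions 77–85, so the product ends at position 85.
A 59 bp product then starts at position 85 − 59 + 1 = 27.
The forward primer is identical to the top strand there: GATTAGCCA.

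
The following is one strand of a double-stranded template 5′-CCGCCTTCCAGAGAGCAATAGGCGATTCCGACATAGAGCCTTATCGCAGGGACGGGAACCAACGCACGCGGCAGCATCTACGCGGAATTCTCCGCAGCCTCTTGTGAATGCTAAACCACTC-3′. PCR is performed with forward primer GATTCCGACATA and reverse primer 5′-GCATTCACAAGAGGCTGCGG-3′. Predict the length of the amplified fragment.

The forward primer matches the template at positions 24–35.
Taking the reverse complement of GCATTCACAAGAGGCTGCGG gives CCGCAGCCTCTTGTGAATGC, found at positions 92–111 on the template; the primer anneals here to the top strand with its 3' end pointing upstream.
Amplicon spans positions 24–111: 88 bp.

88 bp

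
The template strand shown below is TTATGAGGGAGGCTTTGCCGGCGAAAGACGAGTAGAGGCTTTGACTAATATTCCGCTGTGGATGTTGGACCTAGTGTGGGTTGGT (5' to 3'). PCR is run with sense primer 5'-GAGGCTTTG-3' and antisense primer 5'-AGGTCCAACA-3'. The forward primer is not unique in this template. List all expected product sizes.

The forward primer GAGGCTTTG matches the top strand at positions 9–17, 35–43.
The reverse primer's reverse complement is TGTTGGACCT, matching at positions 63–72.
Each forward site pairs with the reverse site to give a product ending at position 72: sizes 64, 38 bp.

64 bp, 38 bp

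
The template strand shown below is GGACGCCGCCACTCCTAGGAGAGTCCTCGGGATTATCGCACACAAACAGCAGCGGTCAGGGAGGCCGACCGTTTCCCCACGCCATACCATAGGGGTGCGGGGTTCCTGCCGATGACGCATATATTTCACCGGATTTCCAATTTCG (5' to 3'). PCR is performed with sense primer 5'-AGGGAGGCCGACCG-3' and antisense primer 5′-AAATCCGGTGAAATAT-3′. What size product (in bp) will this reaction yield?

79 bp

Forward primer AGGGAGGCCGACCG is found on the top strand at positions 58–71.
The reverse primer's reverse complement is ATATTTCACCGGATTT, which matches the template at positions 121–136.
Product length = (reverse-primer end) − (forward-primer start) + 1 = 136 − 58 + 1 = 79 bp.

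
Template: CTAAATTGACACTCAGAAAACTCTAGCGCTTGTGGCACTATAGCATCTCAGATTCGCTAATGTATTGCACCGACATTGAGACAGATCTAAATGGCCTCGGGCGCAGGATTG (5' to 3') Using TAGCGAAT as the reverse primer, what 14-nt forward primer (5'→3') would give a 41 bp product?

The reverse primer's reverse complement ATTCGCTA matches the template at positions 52–59, so the product ends at position 59.
A 41 bp product then starts at position 59 − 41 + 1 = 19.
The forward primer is identical to the top strand there: AACTCTAGCGCTTG.

5'-AACTCTAGCGCTTG-3'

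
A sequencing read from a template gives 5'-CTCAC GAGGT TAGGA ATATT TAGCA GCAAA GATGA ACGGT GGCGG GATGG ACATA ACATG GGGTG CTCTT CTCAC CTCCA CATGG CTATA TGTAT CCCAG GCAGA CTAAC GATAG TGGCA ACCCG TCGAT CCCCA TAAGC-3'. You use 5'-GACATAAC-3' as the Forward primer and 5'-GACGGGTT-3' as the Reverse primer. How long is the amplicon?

Forward primer GACATAAC is found on the top strand at positions 50–57.
Taking the reverse complement of GACGGGTT gives AACCCGTC, found at positions 120–127 on the template; the primer anneals here to the top strand with its 3' end pointing upstream.
The product runs from position 50 to position 127, so its length is 127 − 50 + 1 = 78 bp.

78 bp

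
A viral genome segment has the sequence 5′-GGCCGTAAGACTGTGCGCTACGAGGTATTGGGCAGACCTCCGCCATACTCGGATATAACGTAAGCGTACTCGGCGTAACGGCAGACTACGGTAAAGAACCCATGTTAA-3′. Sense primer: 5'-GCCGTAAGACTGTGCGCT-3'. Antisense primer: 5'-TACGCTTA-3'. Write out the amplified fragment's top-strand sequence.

Scanning the template, GCCGTAAGACTGTGCGCT occurs at positions 2–19; this primer anneals to the bottom strand there with its 3' end pointing downstream.
Reverse complement of the reverse primer: TAAGCGTA. This occurs on the top strand at positions 61–68.
The product is the template from position 2 through 68 (67 bp).

5'-GCCGTAAGACTGTGCGCTACGAGGTATTGGGCAGACCTCCGCCATACTCGGATATAACGTAAGCGTA-3'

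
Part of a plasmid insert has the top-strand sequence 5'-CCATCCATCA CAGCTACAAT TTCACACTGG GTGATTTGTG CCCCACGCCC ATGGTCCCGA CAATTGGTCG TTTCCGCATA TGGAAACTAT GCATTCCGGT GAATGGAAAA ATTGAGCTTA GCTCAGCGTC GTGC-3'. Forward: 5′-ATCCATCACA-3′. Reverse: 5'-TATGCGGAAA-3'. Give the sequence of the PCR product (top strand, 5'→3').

5'-ATCCATCACAGCTACAATTTCACACTGGGTGATTTGTGCCCCACGCCCATGGTCCCGACAATTGGTCGTTTCCGCATA-3'

The forward primer matches the template at positions 3–12.
Taking the reverse complement of TATGCGGAAA gives TTTCCGCATA, found at positions 71–80 on the template; the primer anneals here to the top strand with its 3' end pointing upstream.
The product is the template from position 3 through 80 (78 bp).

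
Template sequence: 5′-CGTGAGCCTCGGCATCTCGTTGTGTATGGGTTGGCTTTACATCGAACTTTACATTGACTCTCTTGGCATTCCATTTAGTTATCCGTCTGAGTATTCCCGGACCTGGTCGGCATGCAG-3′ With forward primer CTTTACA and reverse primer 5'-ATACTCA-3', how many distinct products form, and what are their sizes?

The forward primer CTTTACA matches the top strand at positions 35–41, 47–53.
The reverse primer's reverse complement is TGAGTAT, matching at positions 88–94.
Each forward site pairs with the reverse site to give a product ending at position 94: sizes 60, 48 bp.

Two products: 60 bp, 48 bp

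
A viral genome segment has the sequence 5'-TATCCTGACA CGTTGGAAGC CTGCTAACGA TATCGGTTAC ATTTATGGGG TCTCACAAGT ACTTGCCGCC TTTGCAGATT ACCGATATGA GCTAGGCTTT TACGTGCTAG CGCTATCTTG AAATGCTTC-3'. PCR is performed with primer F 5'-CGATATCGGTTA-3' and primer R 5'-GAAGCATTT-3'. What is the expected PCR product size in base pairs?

102 bp

Scanning the template, CGATATCGGTTA occurs at positions 28–39; this primer anneals to the bottom strand there with its 3' end pointing downstream.
Taking the reverse complement of GAAGCATTT gives AAATGCTTC, found at positions 121–129 on the template; the primer anneals here to the top strand with its 3' end pointing upstream.
Product length = (reverse-primer end) − (forward-primer start) + 1 = 129 − 28 + 1 = 102 bp.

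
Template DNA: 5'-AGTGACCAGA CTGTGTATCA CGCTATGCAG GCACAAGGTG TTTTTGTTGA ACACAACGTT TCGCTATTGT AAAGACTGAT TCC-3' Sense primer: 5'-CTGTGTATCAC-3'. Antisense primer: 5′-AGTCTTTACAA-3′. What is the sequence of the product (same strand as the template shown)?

5'-CTGTGTATCACGCTATGCAGGCACAAGGTGTTTTTGTTGAACACAACGTTTCGCTATTGTAAAGACT-3'

The forward primer matches the template at positions 11–21.
Taking the reverse complement of AGTCTTTACAA gives TTGTAAAGACT, found at positions 67–77 on the template; the primer anneals here to the top strand with its 3' end pointing upstream.
The product is the template from position 11 through 77 (67 bp).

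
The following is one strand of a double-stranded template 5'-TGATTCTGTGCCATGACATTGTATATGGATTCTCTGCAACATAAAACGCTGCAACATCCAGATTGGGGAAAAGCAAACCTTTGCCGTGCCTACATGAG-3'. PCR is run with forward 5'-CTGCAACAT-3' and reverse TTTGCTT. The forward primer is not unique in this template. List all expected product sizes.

The forward primer CTGCAACAT matches the top strand at positions 34–42, 49–57.
The reverse primer's reverse complement is AAGCAAA, matching at positions 71–77.
Each forward site pairs with the reverse site to give a product ending at position 77: sizes 44, 29 bp.

44 bp, 29 bp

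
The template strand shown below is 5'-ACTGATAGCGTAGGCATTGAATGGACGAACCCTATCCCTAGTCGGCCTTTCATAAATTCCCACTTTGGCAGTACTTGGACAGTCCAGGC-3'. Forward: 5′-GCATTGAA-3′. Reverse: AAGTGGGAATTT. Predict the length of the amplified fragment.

Forward primer GCATTGAA is found on the top strand at positions 14–21.
Reverse complement of the reverse primer: AAATTCCCACTT. This occurs on the top strand at positions 54–65.
Amplicon spans positions 14–65: 52 bp.

52 bp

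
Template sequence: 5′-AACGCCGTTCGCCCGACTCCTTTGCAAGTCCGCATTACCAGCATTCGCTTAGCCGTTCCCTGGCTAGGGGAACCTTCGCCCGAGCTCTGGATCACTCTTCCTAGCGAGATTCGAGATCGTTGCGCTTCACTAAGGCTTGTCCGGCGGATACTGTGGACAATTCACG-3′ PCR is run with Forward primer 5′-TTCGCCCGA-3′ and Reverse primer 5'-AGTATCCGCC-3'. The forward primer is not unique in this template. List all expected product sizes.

The forward primer TTCGCCCGA matches the top strand at positions 8–16, 75–83.
The reverse primer's reverse complement is GGCGGATACT, matching at positions 143–152.
Each forward site pairs with the reverse site to give a product ending at position 152: sizes 145, 78 bp.

145 bp, 78 bp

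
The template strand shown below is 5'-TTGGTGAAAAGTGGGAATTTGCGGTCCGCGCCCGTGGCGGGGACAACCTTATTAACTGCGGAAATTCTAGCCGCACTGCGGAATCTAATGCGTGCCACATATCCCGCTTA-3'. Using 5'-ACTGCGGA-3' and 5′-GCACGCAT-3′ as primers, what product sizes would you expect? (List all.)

The forward primer ACTGCGGA matches the top strand at positions 55–62, 75–82.
The reverse primer's reverse complement is ATGCGTGC, matching at positions 88–95.
Each forward site pairs with the reverse site to give a product ending at position 95: sizes 41, 21 bp.

41 bp, 21 bp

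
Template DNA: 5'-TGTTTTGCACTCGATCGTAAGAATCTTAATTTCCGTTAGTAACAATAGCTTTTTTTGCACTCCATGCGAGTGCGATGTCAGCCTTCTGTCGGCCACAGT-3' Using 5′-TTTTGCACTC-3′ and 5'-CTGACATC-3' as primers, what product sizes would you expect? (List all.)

79 bp, 29 bp

The forward primer TTTTGCACTC matches the top strand at positions 3–12, 53–62.
The reverse primer's reverse complement is GATGTCAG, matching at positions 74–81.
Each forward site pairs with the reverse site to give a product ending at position 81: sizes 79, 29 bp.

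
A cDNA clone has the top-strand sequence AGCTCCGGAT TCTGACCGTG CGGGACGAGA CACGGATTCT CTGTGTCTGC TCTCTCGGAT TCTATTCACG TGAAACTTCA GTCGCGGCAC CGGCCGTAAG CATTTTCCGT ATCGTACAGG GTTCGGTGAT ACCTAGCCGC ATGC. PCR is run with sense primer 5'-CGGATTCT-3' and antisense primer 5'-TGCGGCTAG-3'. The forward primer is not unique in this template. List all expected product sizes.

The forward primer CGGATTCT matches the top strand at positions 6–13, 33–40, 56–63.
The reverse primer's reverse complement is CTAGCCGCA, matching at positions 133–141.
Each forward site pairs with the reverse site to give a product ending at position 141: sizes 136, 109, 86 bp.

136 bp, 109 bp, 86 bp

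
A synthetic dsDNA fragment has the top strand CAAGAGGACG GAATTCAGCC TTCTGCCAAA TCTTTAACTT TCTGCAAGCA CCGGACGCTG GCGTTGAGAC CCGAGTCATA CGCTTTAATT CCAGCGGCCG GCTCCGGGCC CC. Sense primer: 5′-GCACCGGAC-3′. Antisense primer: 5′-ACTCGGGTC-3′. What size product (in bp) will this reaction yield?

29 bp

Forward primer GCACCGGAC is found on the top strand at positions 48–56.
Reverse complement of the reverse primer: GACCCGAGT. This occurs on the top strand at positions 68–76.
Product length = (reverse-primer end) − (forward-primer start) + 1 = 76 − 48 + 1 = 29 bp.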